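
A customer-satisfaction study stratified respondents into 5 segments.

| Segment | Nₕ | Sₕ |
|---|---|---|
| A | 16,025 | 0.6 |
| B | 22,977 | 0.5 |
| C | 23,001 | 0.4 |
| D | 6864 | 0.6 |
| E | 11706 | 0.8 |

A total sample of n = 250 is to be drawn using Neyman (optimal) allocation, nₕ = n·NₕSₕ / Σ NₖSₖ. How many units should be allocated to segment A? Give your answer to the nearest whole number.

55

A: NₕSₕ = 16025·0.6 = 9615
B: NₕSₕ = 22977·0.5 = 11488.5
C: NₕSₕ = 23001·0.4 = 9200.4
D: NₕSₕ = 6864·0.6 = 4118.4
E: NₕSₕ = 11706·0.8 = 9364.8
Σ NₕSₕ = 43787.1.
n_A = 250·9615/43787.1 = 54.896... → 55.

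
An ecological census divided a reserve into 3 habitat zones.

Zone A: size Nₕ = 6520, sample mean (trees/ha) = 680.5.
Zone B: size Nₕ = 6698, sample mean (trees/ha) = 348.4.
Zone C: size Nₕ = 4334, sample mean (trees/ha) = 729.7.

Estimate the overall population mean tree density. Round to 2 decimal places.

x̄_st = (Σ Nₕx̄ₕ) / (Σ Nₕ) = (6520·680.5 + 6698·348.4 + 4334·729.7) / 17552
= 9932963 / 17552 = 565.9163... → 565.92.

565.92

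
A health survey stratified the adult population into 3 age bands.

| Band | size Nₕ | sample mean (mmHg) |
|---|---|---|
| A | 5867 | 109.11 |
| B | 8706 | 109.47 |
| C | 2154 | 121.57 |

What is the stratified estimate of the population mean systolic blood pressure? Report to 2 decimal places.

110.90

N = 5867 + 8706 + 2154 = 16727.
The stratified mean weights each stratum mean by its population share Nₕ/N.
Σ Nₕx̄ₕ = 5867·109.11 + 8706·109.47 + 2154·121.57 = 640148.37 + 953045.82 + 261861.78 = 1855055.97.
Divide by N: 1855055.97 / 16727 = 110.9019... → 110.90.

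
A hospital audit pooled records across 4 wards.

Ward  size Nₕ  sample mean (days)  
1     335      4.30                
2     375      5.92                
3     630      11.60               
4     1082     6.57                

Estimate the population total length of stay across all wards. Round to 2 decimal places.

Estimate total by summing Nₕ·x̄ₕ over strata.
335·4.30 + 375·5.92 + 630·11.60 + 1082·6.57 = 1440.5 + 2220 + 7308 + 7108.74 = 18077.24.

18077.24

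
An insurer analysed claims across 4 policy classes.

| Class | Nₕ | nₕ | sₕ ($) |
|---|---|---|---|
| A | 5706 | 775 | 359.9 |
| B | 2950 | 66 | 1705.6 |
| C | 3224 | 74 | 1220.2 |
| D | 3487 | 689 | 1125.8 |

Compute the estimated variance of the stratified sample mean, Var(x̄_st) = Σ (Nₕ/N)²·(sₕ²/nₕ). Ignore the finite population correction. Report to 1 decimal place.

N = 15367; Wₕ = Nₕ/N.
class A: (5706/15367)²·359.9²/775 = 23.0434
class B: (2950/15367)²·1705.6²/66 = 1624.3376
class C: (3224/15367)²·1220.2²/74 = 885.6094
class D: (3487/15367)²·1125.8²/689 = 94.7172
Sum = 2627.7076 → 2627.7.

2627.7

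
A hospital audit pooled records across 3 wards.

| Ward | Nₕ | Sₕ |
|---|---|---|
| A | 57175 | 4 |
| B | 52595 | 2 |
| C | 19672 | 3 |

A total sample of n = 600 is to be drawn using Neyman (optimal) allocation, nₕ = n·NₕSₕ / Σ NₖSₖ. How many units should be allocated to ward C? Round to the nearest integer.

A: NₕSₕ = 57175·4 = 228700
B: NₕSₕ = 52595·2 = 105190
C: NₕSₕ = 19672·3 = 59016
Σ NₕSₕ = 392906.
n_C = 600·59016/392906 = 90.122... → 90.

90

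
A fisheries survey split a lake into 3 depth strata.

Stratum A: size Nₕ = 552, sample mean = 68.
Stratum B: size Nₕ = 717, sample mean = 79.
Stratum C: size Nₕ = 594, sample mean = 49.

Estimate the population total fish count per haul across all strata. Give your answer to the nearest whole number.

123285

Estimate total by summing Nₕ·x̄ₕ over strata.
552·68 + 717·79 + 594·49 = 37536 + 56643 + 29106 = 123285.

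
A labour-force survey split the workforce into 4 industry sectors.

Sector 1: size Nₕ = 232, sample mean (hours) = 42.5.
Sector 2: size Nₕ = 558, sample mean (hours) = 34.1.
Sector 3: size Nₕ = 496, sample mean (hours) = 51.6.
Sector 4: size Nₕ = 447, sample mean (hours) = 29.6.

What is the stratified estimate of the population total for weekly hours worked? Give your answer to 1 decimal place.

1: 232·42.5 = 9860
2: 558·34.1 = 19027.8
3: 496·51.6 = 25593.6
4: 447·29.6 = 13231.2
τ̂ = Σ Nₕx̄ₕ = 67712.6.

67712.6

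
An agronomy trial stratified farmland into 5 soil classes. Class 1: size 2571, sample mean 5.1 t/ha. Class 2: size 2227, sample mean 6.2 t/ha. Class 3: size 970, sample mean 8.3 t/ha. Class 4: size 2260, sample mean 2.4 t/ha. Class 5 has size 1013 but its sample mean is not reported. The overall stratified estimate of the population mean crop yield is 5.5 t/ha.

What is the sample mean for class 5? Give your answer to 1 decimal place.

N = 2571 + 2227 + 970 + 2260 + 1013 = 9041.
Overall total = μ·N = 5.5·9041 = 49725.5.
Subtract the known strata: 2571·5.1 + 2227·6.2 + 970·8.3 + 2260·2.4 = 40394.5.
Remaining total for class 5: 49725.5 − 40394.5 = 9331.
Divide by its size: 9331 / 1013 = 9.211... → 9.2.

9.2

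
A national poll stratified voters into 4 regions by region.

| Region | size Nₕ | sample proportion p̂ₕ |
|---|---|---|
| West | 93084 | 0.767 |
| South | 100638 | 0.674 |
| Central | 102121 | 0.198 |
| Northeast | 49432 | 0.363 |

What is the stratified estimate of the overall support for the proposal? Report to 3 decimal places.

0.514

Wₕ = Nₕ/N with N = 345275: 0.2696, 0.2915, 0.2958, 0.1432.
p̂_st = 0.2696·0.767 + 0.2915·0.674 + 0.2958·0.198 + 0.1432·0.363 ≈ 0.51376... → 0.514.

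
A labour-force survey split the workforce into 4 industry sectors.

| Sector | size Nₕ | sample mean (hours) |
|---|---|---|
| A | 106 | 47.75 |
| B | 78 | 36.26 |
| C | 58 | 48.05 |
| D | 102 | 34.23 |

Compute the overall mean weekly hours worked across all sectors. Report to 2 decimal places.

x̄_st = (Σ Nₕx̄ₕ) / (Σ Nₕ) = (106·47.75 + 78·36.26 + 58·48.05 + 102·34.23) / 344
= 14168.14 / 344 = 41.1865... → 41.19.

41.19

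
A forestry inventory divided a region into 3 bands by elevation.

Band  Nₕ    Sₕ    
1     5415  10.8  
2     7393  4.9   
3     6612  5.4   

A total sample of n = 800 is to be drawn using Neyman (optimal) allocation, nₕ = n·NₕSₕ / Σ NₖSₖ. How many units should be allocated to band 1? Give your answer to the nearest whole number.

Σ NₕSₕ = 5415·10.8 + 7393·4.9 + 6612·5.4 = 130412.5.
Share for 1: 58482/130412.5 = 0.44844.
n_1 = 800 × 0.44844 = 358.751... → 359.

359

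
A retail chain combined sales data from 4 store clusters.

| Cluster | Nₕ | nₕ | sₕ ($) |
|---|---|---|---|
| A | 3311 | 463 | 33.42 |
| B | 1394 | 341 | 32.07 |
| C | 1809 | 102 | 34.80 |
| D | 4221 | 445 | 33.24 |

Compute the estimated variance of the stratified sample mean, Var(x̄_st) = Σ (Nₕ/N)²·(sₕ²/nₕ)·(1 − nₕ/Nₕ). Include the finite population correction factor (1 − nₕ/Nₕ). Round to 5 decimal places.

0.89736

N = 10735. Term for each stratum: Wₕ²sₕ²/nₕ·(1−nₕ/Nₕ).
Var(x̄_st) = 0.19739083 + 0.03841763 + 0.31814588 + 0.34340393 = 0.89735827 → 0.89736.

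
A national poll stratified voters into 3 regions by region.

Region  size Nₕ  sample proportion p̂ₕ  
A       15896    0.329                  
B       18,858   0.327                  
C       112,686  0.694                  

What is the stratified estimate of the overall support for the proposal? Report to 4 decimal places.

0.6077

N = 15896 + 18858 + 112686 = 147440.
Overall proportion = Σ (Nₕ/N)·p̂ₕ.
Σ Nₕp̂ₕ = 5229.784 + 6166.566 + 78204.084 = 89600.434.
89600.434 / 147440 = 0.607708... → 0.6077.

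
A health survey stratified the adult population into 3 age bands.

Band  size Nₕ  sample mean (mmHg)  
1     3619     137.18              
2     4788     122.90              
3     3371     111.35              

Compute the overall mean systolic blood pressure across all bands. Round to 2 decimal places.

N = 3619 + 4788 + 3371 = 11778.
Weight each subgroup mean by Nₕ/N and sum.
Σ Nₕx̄ₕ = 3619·137.18 + 4788·122.90 + 3371·111.35 = 496454.42 + 588445.2 + 375360.85 = 1460260.47.
Divide by N: 1460260.47 / 11778 = 123.9820... → 123.98.

123.98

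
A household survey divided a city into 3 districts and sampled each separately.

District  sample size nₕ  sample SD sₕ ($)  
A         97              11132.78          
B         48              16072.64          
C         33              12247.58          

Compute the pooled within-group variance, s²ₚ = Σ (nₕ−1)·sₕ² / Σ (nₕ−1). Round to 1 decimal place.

A: (97−1)·11132.78² = 96·123938790.5284 = 11898123890.7264
B: (48−1)·16072.64² = 47·258329756.5696 = 12141498558.7712
C: (33−1)·12247.58² = 32·150003215.8564 = 4800102907.4048
Numerator = 28839725356.9024; denominator = Σ(nₕ−1) = 175.
s²ₚ = 28839725356.9024/175 = 164798430.611... → 164798430.6.

164798430.6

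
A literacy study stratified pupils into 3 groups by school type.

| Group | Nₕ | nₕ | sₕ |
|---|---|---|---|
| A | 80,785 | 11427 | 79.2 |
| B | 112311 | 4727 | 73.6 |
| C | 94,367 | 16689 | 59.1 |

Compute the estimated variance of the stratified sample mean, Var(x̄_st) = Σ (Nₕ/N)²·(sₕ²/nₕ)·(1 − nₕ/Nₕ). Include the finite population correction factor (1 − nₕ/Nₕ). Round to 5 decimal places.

0.22335

N = 287463. Term for each stratum: Wₕ²sₕ²/nₕ·(1−nₕ/Nₕ).
Var(x̄_st) = 0.03722044 + 0.16756222 + 0.01856517 = 0.22334783 → 0.22335.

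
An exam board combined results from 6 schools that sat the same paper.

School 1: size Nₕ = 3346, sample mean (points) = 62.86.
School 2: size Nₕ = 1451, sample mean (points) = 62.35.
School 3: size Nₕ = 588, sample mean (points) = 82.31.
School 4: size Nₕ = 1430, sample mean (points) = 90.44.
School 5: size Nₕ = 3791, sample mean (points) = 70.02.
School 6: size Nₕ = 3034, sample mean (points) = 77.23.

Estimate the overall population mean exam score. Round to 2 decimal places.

71.72

N = 13640; weights Wₕ = Nₕ/N = (0.2453, 0.1064, 0.0431, 0.1048, 0.2779, 0.2224).
x̄_st = Σ Wₕ·x̄ₕ = 0.2453·62.86 + 0.1064·62.35 + 0.0431·82.31 + 0.1048·90.44 + 0.2779·70.02 + 0.2224·77.23 ≈ 71.7220...
→ 71.72.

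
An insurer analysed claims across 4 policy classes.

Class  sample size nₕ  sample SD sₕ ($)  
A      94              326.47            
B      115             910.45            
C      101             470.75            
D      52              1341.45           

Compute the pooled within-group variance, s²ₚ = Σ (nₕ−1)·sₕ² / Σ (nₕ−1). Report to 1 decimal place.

Degrees of freedom: 93 + 114 + 100 + 51 = 358.
Σ(nₕ−1)sₕ² = 93·106582.6609 + 114·828919.2025 + 100·221605.5625 + 51·1799488.1025 = 218343426.0262.
s²ₚ = 218343426.0262 / 358 = 609897.838... → 609897.8.

609897.8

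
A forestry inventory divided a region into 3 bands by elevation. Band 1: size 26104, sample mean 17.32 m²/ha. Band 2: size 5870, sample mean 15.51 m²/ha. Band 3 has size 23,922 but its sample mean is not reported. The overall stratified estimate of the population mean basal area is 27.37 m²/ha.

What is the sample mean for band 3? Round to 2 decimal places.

N = 26104 + 5870 + 23922 = 55896.
Overall total = μ·N = 27.37·55896 = 1529873.52.
Subtract the known strata: 26104·17.32 + 5870·15.51 = 543164.98.
Remaining total for band 3: 1529873.52 − 543164.98 = 986708.54.
Divide by its size: 986708.54 / 23922 = 41.2469... → 41.25.

41.25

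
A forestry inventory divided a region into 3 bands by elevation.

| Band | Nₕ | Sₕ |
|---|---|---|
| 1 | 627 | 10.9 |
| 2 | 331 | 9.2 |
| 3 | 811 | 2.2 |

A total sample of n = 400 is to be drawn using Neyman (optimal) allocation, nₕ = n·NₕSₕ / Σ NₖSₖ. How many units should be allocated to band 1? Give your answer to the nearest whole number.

234

Σ NₕSₕ = 627·10.9 + 331·9.2 + 811·2.2 = 11663.7.
Share for 1: 6834.3/11663.7 = 0.58595.
n_1 = 400 × 0.58595 = 234.378... → 234.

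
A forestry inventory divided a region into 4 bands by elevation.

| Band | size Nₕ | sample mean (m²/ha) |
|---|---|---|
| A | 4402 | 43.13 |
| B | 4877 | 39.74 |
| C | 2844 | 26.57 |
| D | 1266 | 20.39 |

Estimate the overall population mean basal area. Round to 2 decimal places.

N = 13389; weights Wₕ = Nₕ/N = (0.3288, 0.3643, 0.2124, 0.0946).
x̄_st = Σ Wₕ·x̄ₕ = 0.3288·43.13 + 0.3643·39.74 + 0.2124·26.57 + 0.0946·20.39 ≈ 36.2274...
→ 36.23.

36.23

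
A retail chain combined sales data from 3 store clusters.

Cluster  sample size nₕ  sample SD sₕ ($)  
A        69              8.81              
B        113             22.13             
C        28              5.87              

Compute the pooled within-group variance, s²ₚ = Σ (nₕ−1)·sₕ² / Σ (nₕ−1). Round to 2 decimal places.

Degrees of freedom: 68 + 112 + 27 = 207.
Σ(nₕ−1)sₕ² = 68·77.6161 + 112·489.7369 + 27·34.4569 = 61058.7639.
s²ₚ = 61058.7639 / 207 = 294.9699... → 294.97.

294.97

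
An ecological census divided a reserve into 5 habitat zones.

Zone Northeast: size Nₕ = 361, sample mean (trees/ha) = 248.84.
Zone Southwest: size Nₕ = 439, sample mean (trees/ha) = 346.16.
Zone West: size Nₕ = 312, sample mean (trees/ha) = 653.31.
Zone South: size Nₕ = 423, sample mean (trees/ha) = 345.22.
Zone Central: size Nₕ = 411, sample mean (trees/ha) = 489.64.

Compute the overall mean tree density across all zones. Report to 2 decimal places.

x̄_st = (Σ Nₕx̄ₕ) / (Σ Nₕ) = (361·248.84 + 439·346.16 + 312·653.31 + 423·345.22 + 411·489.64) / 1946
= 792898.3 / 1946 = 407.4503... → 407.45.

407.45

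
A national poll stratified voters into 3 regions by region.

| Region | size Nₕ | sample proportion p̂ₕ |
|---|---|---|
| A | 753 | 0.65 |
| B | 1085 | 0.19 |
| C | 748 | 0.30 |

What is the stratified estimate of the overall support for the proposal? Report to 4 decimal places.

0.3558

Wₕ = Nₕ/N with N = 2586: 0.2912, 0.4196, 0.2892.
p̂_st = 0.2912·0.65 + 0.4196·0.19 + 0.2892·0.30 ≈ 0.355762... → 0.3558.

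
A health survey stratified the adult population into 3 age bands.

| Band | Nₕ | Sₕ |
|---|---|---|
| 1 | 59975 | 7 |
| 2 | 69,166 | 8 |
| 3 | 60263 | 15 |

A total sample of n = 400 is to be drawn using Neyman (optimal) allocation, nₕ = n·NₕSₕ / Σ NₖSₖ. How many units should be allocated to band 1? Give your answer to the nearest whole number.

Σ NₕSₕ = 59975·7 + 69166·8 + 60263·15 = 1877098.
Share for 1: 419825/1877098 = 0.22366.
n_1 = 400 × 0.22366 = 89.463... → 89.

89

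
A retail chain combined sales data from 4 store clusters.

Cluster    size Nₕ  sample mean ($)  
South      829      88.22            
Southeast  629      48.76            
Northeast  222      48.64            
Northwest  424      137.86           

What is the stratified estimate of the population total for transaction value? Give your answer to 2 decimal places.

Population total = Σ Nₕ·x̄ₕ (each stratum's size times its mean).
829·88.22 + 629·48.76 + 222·48.64 + 424·137.86 = 73134.38 + 30670.04 + 10798.08 + 58452.64 = 173055.14.

173055.14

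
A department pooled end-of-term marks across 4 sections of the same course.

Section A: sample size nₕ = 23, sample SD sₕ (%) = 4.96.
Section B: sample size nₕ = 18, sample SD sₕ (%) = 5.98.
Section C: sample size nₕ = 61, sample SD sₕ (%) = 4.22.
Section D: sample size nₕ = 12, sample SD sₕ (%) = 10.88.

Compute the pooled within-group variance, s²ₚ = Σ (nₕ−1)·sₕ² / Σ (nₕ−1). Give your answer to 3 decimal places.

31.998

A: (23−1)·4.96² = 22·24.6016 = 541.2352
B: (18−1)·5.98² = 17·35.7604 = 607.9268
C: (61−1)·4.22² = 60·17.8084 = 1068.504
D: (12−1)·10.88² = 11·118.3744 = 1302.1184
Numerator = 3519.7844; denominator = Σ(nₕ−1) = 110.
s²ₚ = 3519.7844/110 = 31.99804 → 31.998.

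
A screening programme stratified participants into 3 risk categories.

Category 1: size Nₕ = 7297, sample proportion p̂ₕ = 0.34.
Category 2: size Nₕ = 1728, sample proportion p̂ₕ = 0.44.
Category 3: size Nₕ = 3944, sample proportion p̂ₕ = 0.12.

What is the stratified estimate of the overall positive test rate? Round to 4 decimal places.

0.2864

Wₕ = Nₕ/N with N = 12969: 0.5626, 0.1332, 0.3041.
p̂_st = 0.5626·0.34 + 0.1332·0.44 + 0.3041·0.12 ≈ 0.286420... → 0.2864.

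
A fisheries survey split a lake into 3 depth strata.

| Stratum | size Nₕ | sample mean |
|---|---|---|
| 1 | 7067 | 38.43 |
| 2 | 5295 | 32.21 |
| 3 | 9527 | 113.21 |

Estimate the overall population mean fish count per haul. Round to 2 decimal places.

x̄_st = (Σ Nₕx̄ₕ) / (Σ Nₕ) = (7067·38.43 + 5295·32.21 + 9527·113.21) / 21889
= 1520688.43 / 21889 = 69.4727... → 69.47.

69.47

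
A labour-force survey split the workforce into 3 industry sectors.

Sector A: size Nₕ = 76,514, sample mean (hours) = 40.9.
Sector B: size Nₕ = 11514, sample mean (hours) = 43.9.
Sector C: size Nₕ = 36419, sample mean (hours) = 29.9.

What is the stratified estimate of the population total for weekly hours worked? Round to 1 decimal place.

4723815.3

Population total = Σ Nₕ·x̄ₕ (each stratum's size times its mean).
76514·40.9 + 11514·43.9 + 36419·29.9 = 3129422.6 + 505464.6 + 1088928.1 = 4723815.3.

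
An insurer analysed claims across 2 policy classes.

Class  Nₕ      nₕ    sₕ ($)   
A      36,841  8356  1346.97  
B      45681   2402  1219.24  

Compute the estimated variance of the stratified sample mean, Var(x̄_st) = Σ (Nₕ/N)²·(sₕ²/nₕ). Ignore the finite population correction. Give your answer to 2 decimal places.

232.92

N = 82522. Term for each stratum: Wₕ²sₕ²/nₕ.
Var(x̄_st) = 43.27537 + 189.64313 = 232.91850 → 232.92.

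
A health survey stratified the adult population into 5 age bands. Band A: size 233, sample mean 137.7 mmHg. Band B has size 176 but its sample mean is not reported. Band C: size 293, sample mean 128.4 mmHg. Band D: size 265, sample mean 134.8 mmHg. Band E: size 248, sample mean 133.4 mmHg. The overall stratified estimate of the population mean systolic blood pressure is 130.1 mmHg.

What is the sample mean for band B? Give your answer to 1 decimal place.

111.1

N = 233 + 176 + 293 + 265 + 248 = 1215.
Overall total = μ·N = 130.1·1215 = 158071.5.
Subtract the known strata: 233·137.7 + 293·128.4 + 265·134.8 + 248·133.4 = 138510.5.
Remaining total for band B: 158071.5 − 138510.5 = 19561.
Divide by its size: 19561 / 176 = 111.142... → 111.1.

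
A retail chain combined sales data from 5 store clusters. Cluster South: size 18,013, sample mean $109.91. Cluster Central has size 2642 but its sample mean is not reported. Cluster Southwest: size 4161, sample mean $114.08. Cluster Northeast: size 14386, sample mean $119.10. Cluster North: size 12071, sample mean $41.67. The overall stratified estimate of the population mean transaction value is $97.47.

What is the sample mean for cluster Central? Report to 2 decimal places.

123.66

N = 18013 + 2642 + 4161 + 14386 + 12071 = 51273.
Overall total = μ·N = 97.47·51273 = 4997579.31.
Subtract the known strata: 18013·109.91 + 4161·114.08 + 14386·119.10 + 12071·41.67 = 4670866.88.
Remaining total for cluster Central: 4997579.31 − 4670866.88 = 326712.43.
Divide by its size: 326712.43 / 2642 = 123.6610... → 123.66.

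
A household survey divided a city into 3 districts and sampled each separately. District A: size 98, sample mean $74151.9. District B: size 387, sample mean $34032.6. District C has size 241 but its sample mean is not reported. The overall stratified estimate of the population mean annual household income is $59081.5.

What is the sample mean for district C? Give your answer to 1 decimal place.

N = 98 + 387 + 241 = 726.
Overall total = μ·N = 59081.5·726 = 42893169.
Subtract the known strata: 98·74151.9 + 387·34032.6 = 20437502.4.
Remaining total for district C: 42893169 − 20437502.4 = 22455666.6.
Divide by its size: 22455666.6 / 241 = 93177.040... → 93177.0.

93177.0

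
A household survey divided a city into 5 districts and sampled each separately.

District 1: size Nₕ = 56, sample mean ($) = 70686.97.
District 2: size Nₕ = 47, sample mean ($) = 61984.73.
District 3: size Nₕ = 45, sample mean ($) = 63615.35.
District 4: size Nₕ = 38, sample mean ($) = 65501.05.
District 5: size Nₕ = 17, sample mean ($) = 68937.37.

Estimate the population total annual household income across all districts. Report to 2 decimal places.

1: 56·70686.97 = 3958470.32
2: 47·61984.73 = 2913282.31
3: 45·63615.35 = 2862690.75
4: 38·65501.05 = 2489039.9
5: 17·68937.37 = 1171935.29
τ̂ = Σ Nₕx̄ₕ = 13395418.57.

13395418.57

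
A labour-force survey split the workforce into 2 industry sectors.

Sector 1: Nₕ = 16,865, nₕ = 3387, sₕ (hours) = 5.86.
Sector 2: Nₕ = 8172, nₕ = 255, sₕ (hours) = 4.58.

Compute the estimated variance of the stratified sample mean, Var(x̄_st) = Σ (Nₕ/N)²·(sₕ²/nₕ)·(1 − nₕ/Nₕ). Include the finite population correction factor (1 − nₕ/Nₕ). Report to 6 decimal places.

0.012167

N = 25037; Wₕ = Nₕ/N.
sector 1: (16865/25037)²·5.86²/3387·(1 − 3387/16865) = 0.003676438
sector 2: (8172/25037)²·4.58²/255·(1 − 255/8172) = 0.008490147
Sum = 0.012166585 → 0.012167.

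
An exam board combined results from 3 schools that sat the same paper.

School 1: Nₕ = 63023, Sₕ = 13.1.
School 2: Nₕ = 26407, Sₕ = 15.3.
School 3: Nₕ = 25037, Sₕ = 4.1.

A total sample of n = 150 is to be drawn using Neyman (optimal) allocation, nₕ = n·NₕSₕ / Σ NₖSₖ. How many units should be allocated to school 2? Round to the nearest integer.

45

Σ NₕSₕ = 63023·13.1 + 26407·15.3 + 25037·4.1 = 1332280.1.
Share for 2: 404027.1/1332280.1 = 0.30326.
n_2 = 150 × 0.30326 = 45.489... → 45.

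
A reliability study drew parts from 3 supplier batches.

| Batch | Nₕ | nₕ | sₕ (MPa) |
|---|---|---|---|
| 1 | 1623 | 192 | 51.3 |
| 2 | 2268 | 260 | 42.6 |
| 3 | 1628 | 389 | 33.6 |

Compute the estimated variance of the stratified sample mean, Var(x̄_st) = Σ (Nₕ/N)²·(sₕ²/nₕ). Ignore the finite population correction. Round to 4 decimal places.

2.6166

N = 5519; Wₕ = Nₕ/N.
batch 1: (1623/5519)²·51.3²/192 = 1.1853586
batch 2: (2268/5519)²·42.6²/260 = 1.1787214
batch 3: (1628/5519)²·33.6²/389 = 0.2525323
Sum = 2.6166123 → 2.6166.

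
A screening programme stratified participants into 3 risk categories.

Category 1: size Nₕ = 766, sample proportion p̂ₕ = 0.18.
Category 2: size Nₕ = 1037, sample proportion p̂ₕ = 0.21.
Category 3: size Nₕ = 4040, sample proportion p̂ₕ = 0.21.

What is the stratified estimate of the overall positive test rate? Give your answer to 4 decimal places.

0.2061

Wₕ = Nₕ/N with N = 5843: 0.1311, 0.1775, 0.6914.
p̂_st = 0.1311·0.18 + 0.1775·0.21 + 0.6914·0.21 ≈ 0.206067... → 0.2061.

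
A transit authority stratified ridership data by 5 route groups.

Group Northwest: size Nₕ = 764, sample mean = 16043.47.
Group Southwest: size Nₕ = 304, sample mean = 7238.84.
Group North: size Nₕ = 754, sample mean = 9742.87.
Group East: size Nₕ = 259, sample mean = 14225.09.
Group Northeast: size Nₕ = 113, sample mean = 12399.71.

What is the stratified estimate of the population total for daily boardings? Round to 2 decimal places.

Estimate total by summing Nₕ·x̄ₕ over strata.
764·16043.47 + 304·7238.84 + 754·9742.87 + 259·14225.09 + 113·12399.71 = 12257211.08 + 2200607.36 + 7346123.98 + 3684298.31 + 1401167.23 = 26889407.96.

26889407.96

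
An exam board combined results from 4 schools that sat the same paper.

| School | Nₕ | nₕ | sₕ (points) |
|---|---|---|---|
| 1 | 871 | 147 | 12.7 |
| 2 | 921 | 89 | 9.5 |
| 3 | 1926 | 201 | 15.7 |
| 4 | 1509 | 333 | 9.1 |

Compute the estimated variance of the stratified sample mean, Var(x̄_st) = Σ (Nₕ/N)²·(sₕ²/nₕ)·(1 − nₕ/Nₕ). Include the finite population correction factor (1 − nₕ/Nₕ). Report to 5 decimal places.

0.21904

N = 5227; Wₕ = Nₕ/N.
school 1: (871/5227)²·12.7²/147·(1 − 147/871) = 0.02532456
school 2: (921/5227)²·9.5²/89·(1 − 89/921) = 0.02844036
school 3: (1926/5227)²·15.7²/201·(1 − 201/1926) = 0.14912266
school 4: (1509/5227)²·9.1²/333·(1 − 333/1509) = 0.01615214
Sum = 0.21903972 → 0.21904.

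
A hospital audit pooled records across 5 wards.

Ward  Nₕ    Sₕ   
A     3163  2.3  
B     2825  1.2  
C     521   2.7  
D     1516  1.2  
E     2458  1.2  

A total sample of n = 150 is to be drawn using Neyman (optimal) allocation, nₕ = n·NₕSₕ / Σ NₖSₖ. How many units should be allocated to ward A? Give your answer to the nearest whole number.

65

Σ NₕSₕ = 3163·2.3 + 2825·1.2 + 521·2.7 + 1516·1.2 + 2458·1.2 = 16840.4.
Share for A: 7274.9/16840.4 = 0.43199.
n_A = 150 × 0.43199 = 64.799... → 65.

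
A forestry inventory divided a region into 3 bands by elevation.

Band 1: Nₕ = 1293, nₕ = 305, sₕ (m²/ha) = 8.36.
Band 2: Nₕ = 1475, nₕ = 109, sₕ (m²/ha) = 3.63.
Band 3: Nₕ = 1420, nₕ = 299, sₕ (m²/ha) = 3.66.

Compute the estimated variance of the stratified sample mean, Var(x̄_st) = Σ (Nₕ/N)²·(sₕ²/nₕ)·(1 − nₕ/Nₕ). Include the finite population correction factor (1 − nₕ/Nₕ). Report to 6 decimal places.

0.034643

N = 4188. Term for each stratum: Wₕ²sₕ²/nₕ·(1−nₕ/Nₕ).
Var(x̄_st) = 0.016689942 + 0.013887246 + 0.004066040 = 0.034643228 → 0.034643.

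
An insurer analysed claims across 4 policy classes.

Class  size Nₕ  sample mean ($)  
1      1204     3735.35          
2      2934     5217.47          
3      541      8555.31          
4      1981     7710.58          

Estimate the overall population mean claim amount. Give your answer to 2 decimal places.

5962.24

N = 6660; weights Wₕ = Nₕ/N = (0.1808, 0.4405, 0.0812, 0.2974).
x̄_st = Σ Wₕ·x̄ₕ = 0.1808·3735.35 + 0.4405·5217.47 + 0.0812·8555.31 + 0.2974·7710.58 ≈ 5962.2372...
→ 5962.24.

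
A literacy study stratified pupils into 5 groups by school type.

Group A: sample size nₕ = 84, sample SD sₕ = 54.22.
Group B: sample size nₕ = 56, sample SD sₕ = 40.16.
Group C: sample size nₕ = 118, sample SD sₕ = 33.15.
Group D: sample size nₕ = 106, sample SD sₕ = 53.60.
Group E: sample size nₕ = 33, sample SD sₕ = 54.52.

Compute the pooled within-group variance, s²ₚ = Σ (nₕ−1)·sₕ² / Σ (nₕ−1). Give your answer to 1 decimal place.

Degrees of freedom: 83 + 55 + 117 + 105 + 32 = 392.
Σ(nₕ−1)sₕ² = 83·2939.8084 + 55·1612.8256 + 117·1098.9225 + 105·2872.96 + 32·2972.4304 = 858062.0105.
s²ₚ = 858062.0105 / 392 = 2188.934... → 2188.9.

2188.9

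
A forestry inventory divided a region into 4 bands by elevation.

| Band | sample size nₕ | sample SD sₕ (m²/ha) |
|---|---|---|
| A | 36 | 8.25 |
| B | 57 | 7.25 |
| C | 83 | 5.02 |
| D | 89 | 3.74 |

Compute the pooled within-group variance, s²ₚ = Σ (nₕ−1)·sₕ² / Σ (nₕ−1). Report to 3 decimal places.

33.038

Degrees of freedom: 35 + 56 + 82 + 88 = 261.
Σ(nₕ−1)sₕ² = 35·68.0625 + 56·52.5625 + 82·25.2004 + 88·13.9876 = 8623.0291.
s²ₚ = 8623.0291 / 261 = 33.03843... → 33.038.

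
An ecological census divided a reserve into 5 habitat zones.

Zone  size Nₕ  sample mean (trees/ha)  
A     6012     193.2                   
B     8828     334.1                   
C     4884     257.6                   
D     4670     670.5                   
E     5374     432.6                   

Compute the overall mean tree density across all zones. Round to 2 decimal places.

N = 6012 + 8828 + 4884 + 4670 + 5374 = 29768.
Overall mean = Σ (Nₕ/N)·x̄ₕ — weight by population share, not a simple average.
Σ Nₕx̄ₕ = 6012·193.2 + 8828·334.1 + 4884·257.6 + 4670·670.5 + 5374·432.6 = 1161518.4 + 2949434.8 + 1258118.4 + 3131235 + 2324792.4 = 10825099.
Divide by N: 10825099 / 29768 = 363.6489... → 363.65.

363.65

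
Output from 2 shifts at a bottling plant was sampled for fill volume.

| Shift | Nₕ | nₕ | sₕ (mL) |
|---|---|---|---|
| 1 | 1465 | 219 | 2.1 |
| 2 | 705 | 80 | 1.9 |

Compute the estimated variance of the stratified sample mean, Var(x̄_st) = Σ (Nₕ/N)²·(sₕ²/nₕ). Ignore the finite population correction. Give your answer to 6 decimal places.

N = 2170. Term for each stratum: Wₕ²sₕ²/nₕ.
Var(x̄_st) = 0.009178047 + 0.004762950 = 0.013940996 → 0.013941.

0.013941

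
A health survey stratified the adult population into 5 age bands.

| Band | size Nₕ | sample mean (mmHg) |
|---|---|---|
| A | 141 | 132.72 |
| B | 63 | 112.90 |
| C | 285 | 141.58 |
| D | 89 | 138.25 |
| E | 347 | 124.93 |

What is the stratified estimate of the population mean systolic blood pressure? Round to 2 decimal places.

131.71

x̄_st = (Σ Nₕx̄ₕ) / (Σ Nₕ) = (141·132.72 + 63·112.90 + 285·141.58 + 89·138.25 + 347·124.93) / 925
= 121831.48 / 925 = 131.7097... → 131.71.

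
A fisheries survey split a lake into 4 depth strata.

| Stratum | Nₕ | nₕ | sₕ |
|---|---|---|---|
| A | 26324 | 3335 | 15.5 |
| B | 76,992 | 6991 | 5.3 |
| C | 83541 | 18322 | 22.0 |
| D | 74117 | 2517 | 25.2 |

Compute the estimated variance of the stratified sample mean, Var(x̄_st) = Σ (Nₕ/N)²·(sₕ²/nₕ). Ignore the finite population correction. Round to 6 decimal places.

N = 260974; Wₕ = Nₕ/N.
stratum A: (26324/260974)²·15.5²/3335 = 0.000732954
stratum B: (76992/260974)²·5.3²/6991 = 0.000349711
stratum C: (83541/260974)²·22.0²/18322 = 0.002706932
stratum D: (74117/260974)²·25.2²/2517 = 0.020349749
Sum = 0.024139346 → 0.024139.

0.024139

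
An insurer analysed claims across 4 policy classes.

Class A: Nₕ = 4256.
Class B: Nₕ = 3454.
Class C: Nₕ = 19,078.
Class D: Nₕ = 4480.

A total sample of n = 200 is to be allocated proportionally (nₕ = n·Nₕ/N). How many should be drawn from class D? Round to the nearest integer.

29

Share of class D = 4480/31268 = 0.14328.
Allocate 200 × 0.14328 = 28.655... → 29.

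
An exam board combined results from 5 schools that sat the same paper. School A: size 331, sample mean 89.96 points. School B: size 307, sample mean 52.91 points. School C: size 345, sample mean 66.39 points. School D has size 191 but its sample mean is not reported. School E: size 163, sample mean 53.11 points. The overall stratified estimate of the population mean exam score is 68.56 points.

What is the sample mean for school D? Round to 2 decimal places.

Σ Nₕx̄ₕ = N·μ, so 191·x̄_D = 1337·68.56 − (331·89.96 + 307·52.91 + 345·66.39 + 163·53.11).
= 91664.72 − 77581.61 = 14083.11.
x̄_D = 14083.11 / 191 = 73.7336... → 73.73.

73.73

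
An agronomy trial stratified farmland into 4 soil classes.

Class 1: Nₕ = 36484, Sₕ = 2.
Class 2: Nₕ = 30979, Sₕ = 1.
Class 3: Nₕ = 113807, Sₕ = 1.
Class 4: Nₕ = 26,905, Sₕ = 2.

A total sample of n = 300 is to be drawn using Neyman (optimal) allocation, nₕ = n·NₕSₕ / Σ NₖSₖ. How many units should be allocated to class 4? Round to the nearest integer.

1: NₕSₕ = 36484·2 = 72968
2: NₕSₕ = 30979·1 = 30979
3: NₕSₕ = 113807·1 = 113807
4: NₕSₕ = 26905·2 = 53810
Σ NₕSₕ = 271564.
n_4 = 300·53810/271564 = 59.445... → 59.

59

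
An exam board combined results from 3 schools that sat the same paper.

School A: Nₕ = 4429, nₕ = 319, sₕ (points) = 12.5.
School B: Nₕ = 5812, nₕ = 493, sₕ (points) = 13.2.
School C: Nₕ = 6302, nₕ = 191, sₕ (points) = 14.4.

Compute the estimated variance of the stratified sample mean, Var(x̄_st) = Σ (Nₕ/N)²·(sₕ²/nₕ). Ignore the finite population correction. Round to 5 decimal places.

0.23628

N = 16543. Term for each stratum: Wₕ²sₕ²/nₕ.
Var(x̄_st) = 0.03510849 + 0.04362381 + 0.15755053 = 0.23628284 → 0.23628.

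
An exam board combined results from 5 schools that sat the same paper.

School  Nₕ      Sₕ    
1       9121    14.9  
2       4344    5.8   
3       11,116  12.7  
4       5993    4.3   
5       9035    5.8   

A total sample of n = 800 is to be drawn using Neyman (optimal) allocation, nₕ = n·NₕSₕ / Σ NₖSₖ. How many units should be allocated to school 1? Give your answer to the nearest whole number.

286

1: NₕSₕ = 9121·14.9 = 135902.9
2: NₕSₕ = 4344·5.8 = 25195.2
3: NₕSₕ = 11116·12.7 = 141173.2
4: NₕSₕ = 5993·4.3 = 25769.9
5: NₕSₕ = 9035·5.8 = 52403
Σ NₕSₕ = 380444.2.
n_1 = 800·135902.9/380444.2 = 285.777... → 286.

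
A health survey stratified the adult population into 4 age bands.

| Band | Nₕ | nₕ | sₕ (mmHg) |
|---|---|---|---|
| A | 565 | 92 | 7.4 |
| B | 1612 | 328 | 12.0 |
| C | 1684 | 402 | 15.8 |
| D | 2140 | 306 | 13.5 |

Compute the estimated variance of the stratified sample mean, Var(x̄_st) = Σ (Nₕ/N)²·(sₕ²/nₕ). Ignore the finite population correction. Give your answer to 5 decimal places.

0.16160

N = 6001. Term for each stratum: Wₕ²sₕ²/nₕ.
Var(x̄_st) = 0.00527625 + 0.03167900 + 0.04890182 + 0.07574019 = 0.16159726 → 0.16160.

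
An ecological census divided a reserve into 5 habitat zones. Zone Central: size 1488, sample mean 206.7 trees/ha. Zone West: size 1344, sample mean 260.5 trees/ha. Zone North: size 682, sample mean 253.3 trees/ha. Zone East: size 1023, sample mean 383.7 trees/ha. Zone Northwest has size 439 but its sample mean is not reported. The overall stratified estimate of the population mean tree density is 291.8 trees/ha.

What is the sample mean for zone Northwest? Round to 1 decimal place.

Σ Nₕx̄ₕ = N·μ, so 439·x̄_Northwest = 4976·291.8 − (1488·206.7 + 1344·260.5 + 682·253.3 + 1023·383.7).
= 1451996.8 − 1222957.3 = 229039.5.
x̄_Northwest = 229039.5 / 439 = 521.730... → 521.7.

521.7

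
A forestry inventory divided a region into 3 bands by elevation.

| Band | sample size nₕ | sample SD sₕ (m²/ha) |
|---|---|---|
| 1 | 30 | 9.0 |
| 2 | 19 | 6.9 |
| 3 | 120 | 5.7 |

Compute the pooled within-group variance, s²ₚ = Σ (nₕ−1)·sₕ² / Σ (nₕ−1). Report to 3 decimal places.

42.604

1: (30−1)·9.0² = 29·81 = 2349
2: (19−1)·6.9² = 18·47.61 = 856.98
3: (120−1)·5.7² = 119·32.49 = 3866.31
Numerator = 7072.29; denominator = Σ(nₕ−1) = 166.
s²ₚ = 7072.29/166 = 42.60416... → 42.604.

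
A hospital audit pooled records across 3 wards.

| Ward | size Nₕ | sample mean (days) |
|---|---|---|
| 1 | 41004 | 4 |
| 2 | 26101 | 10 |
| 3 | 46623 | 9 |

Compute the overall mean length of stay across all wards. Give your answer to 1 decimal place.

N = 41004 + 26101 + 46623 = 113728.
Overall mean = Σ (Nₕ/N)·x̄ₕ — weight by population share, not a simple average.
Σ Nₕx̄ₕ = 41004·4 + 26101·10 + 46623·9 = 164016 + 261010 + 419607 = 844633.
Divide by N: 844633 / 113728 = 7.427... → 7.4.

7.4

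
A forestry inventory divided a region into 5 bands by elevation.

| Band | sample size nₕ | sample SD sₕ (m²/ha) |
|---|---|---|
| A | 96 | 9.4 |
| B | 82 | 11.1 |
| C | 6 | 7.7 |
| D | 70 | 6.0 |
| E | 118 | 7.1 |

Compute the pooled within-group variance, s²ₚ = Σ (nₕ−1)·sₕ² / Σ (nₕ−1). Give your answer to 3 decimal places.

73.713

A: (96−1)·9.4² = 95·88.36 = 8394.2
B: (82−1)·11.1² = 81·123.21 = 9980.01
C: (6−1)·7.7² = 5·59.29 = 296.45
D: (70−1)·6.0² = 69·36 = 2484
E: (118−1)·7.1² = 117·50.41 = 5897.97
Numerator = 27052.63; denominator = Σ(nₕ−1) = 367.
s²ₚ = 27052.63/367 = 73.71289... → 73.713.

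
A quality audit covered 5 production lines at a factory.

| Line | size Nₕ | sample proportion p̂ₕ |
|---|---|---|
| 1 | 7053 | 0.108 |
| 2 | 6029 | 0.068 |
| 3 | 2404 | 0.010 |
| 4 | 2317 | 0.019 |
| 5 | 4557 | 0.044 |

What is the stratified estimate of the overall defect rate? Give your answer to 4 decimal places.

Wₕ = Nₕ/N with N = 22360: 0.3154, 0.2696, 0.1075, 0.1036, 0.2038.
p̂_st = 0.3154·0.108 + 0.2696·0.068 + 0.1075·0.010 + 0.1036·0.019 + 0.2038·0.044 ≈ 0.064413... → 0.0644.

0.0644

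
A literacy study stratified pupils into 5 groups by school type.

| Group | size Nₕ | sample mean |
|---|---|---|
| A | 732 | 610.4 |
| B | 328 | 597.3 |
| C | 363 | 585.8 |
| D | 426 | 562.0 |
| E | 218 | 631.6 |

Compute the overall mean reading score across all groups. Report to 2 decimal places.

N = 2067; weights Wₕ = Nₕ/N = (0.3541, 0.1587, 0.1756, 0.2061, 0.1055).
x̄_st = Σ Wₕ·x̄ₕ = 0.3541·610.4 + 0.1587·597.3 + 0.1756·585.8 + 0.2061·562.0 + 0.1055·631.6 ≈ 596.2619...
→ 596.26.

596.26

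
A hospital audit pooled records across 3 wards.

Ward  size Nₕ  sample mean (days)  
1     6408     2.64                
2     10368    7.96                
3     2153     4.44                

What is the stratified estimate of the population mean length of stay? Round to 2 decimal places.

x̄_st = (Σ Nₕx̄ₕ) / (Σ Nₕ) = (6408·2.64 + 10368·7.96 + 2153·4.44) / 18929
= 109005.72 / 18929 = 5.7587... → 5.76.

5.76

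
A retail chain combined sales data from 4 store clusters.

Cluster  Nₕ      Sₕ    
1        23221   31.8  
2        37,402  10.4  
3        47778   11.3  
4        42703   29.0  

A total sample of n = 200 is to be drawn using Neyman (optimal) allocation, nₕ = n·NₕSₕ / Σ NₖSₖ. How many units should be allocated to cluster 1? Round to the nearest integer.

Σ NₕSₕ = 23221·31.8 + 37402·10.4 + 47778·11.3 + 42703·29.0 = 2905687.
Share for 1: 738427.8/2905687 = 0.25413.
n_1 = 200 × 0.25413 = 50.826... → 51.

51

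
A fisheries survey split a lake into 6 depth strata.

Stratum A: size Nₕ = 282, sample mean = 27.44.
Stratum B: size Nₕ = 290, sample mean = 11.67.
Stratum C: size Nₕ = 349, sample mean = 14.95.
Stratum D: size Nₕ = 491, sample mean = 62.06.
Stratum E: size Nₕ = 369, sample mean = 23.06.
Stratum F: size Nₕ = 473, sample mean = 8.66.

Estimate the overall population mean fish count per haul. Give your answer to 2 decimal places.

x̄_st = (Σ Nₕx̄ₕ) / (Σ Nₕ) = (282·27.44 + 290·11.67 + 349·14.95 + 491·62.06 + 369·23.06 + 473·8.66) / 2254
= 59416.71 / 2254 = 26.3606... → 26.36.

26.36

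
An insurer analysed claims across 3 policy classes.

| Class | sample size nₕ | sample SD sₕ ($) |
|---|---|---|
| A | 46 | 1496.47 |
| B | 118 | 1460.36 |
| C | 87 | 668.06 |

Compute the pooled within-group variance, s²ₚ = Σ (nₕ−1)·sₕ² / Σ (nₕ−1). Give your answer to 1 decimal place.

1567243.4

Degrees of freedom: 45 + 117 + 86 = 248.
Σ(nₕ−1)sₕ² = 45·2239422.4609 + 117·2132651.3296 + 86·446304.1636 = 388676374.3733.
s²ₚ = 388676374.3733 / 248 = 1567243.445... → 1567243.4.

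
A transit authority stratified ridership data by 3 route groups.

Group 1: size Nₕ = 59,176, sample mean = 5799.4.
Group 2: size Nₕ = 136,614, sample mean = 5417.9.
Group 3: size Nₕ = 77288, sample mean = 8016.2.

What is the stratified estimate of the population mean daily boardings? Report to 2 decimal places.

N = 59176 + 136614 + 77288 = 273078.
Weight each subgroup mean by Nₕ/N and sum.
Σ Nₕx̄ₕ = 59176·5799.4 + 136614·5417.9 + 77288·8016.2 = 343185294.4 + 740160990.6 + 619556065.6 = 1702902350.6.
Divide by N: 1702902350.6 / 273078 = 6235.9558... → 6235.96.

6235.96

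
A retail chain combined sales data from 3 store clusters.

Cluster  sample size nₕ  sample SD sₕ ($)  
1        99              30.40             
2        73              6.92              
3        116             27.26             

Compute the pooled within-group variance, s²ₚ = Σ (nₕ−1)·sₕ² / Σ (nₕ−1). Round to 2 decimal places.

1: (99−1)·30.40² = 98·924.16 = 90567.68
2: (73−1)·6.92² = 72·47.8864 = 3447.8208
3: (116−1)·27.26² = 115·743.1076 = 85457.374
Numerator = 179472.8748; denominator = Σ(nₕ−1) = 285.
s²ₚ = 179472.8748/285 = 629.7294... → 629.73.

629.73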